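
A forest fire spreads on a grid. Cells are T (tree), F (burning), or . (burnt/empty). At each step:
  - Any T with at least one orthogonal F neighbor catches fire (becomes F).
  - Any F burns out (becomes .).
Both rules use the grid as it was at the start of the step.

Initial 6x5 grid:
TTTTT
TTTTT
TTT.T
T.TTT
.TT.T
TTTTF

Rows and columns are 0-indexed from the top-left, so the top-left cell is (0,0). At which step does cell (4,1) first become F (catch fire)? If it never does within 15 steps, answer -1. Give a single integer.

Step 1: cell (4,1)='T' (+2 fires, +1 burnt)
Step 2: cell (4,1)='T' (+2 fires, +2 burnt)
Step 3: cell (4,1)='T' (+4 fires, +2 burnt)
Step 4: cell (4,1)='F' (+4 fires, +4 burnt)
  -> target ignites at step 4
Step 5: cell (4,1)='.' (+3 fires, +4 burnt)
Step 6: cell (4,1)='.' (+3 fires, +3 burnt)
Step 7: cell (4,1)='.' (+3 fires, +3 burnt)
Step 8: cell (4,1)='.' (+3 fires, +3 burnt)
Step 9: cell (4,1)='.' (+1 fires, +3 burnt)
Step 10: cell (4,1)='.' (+0 fires, +1 burnt)
  fire out at step 10

4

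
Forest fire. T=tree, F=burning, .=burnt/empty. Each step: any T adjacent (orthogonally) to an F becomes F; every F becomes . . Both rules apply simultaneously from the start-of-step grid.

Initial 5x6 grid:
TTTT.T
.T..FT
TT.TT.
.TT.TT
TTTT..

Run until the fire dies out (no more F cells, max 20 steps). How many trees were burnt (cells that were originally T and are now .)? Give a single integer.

Answer: 6

Derivation:
Step 1: +2 fires, +1 burnt (F count now 2)
Step 2: +3 fires, +2 burnt (F count now 3)
Step 3: +1 fires, +3 burnt (F count now 1)
Step 4: +0 fires, +1 burnt (F count now 0)
Fire out after step 4
Initially T: 19, now '.': 17
Total burnt (originally-T cells now '.'): 6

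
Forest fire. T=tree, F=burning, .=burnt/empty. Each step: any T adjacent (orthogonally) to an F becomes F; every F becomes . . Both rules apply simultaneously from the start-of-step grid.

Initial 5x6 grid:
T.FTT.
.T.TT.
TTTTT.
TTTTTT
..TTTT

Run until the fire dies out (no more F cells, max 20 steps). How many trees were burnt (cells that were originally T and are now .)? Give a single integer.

Step 1: +1 fires, +1 burnt (F count now 1)
Step 2: +2 fires, +1 burnt (F count now 2)
Step 3: +2 fires, +2 burnt (F count now 2)
Step 4: +3 fires, +2 burnt (F count now 3)
Step 5: +4 fires, +3 burnt (F count now 4)
Step 6: +6 fires, +4 burnt (F count now 6)
Step 7: +2 fires, +6 burnt (F count now 2)
Step 8: +0 fires, +2 burnt (F count now 0)
Fire out after step 8
Initially T: 21, now '.': 29
Total burnt (originally-T cells now '.'): 20

Answer: 20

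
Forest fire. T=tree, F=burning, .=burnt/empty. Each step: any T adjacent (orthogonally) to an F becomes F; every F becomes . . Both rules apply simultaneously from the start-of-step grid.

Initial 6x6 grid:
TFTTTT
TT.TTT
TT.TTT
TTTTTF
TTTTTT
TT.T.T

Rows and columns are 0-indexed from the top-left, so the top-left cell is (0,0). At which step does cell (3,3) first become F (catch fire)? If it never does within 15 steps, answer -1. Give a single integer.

Step 1: cell (3,3)='T' (+6 fires, +2 burnt)
Step 2: cell (3,3)='F' (+8 fires, +6 burnt)
  -> target ignites at step 2
Step 3: cell (3,3)='.' (+9 fires, +8 burnt)
Step 4: cell (3,3)='.' (+4 fires, +9 burnt)
Step 5: cell (3,3)='.' (+2 fires, +4 burnt)
Step 6: cell (3,3)='.' (+1 fires, +2 burnt)
Step 7: cell (3,3)='.' (+0 fires, +1 burnt)
  fire out at step 7

2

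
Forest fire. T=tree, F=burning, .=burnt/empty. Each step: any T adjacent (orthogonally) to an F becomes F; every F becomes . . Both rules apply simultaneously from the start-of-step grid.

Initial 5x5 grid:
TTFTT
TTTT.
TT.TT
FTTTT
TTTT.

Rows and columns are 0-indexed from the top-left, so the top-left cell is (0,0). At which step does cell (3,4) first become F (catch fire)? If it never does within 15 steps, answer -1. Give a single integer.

Step 1: cell (3,4)='T' (+6 fires, +2 burnt)
Step 2: cell (3,4)='T' (+8 fires, +6 burnt)
Step 3: cell (3,4)='T' (+3 fires, +8 burnt)
Step 4: cell (3,4)='F' (+3 fires, +3 burnt)
  -> target ignites at step 4
Step 5: cell (3,4)='.' (+0 fires, +3 burnt)
  fire out at step 5

4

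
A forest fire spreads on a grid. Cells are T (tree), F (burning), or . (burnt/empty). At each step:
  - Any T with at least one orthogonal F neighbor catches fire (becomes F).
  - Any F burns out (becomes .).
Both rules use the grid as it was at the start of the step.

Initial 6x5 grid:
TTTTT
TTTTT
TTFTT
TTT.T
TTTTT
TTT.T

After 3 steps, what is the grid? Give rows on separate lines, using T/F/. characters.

Step 1: 4 trees catch fire, 1 burn out
  TTTTT
  TTFTT
  TF.FT
  TTF.T
  TTTTT
  TTT.T
Step 2: 7 trees catch fire, 4 burn out
  TTFTT
  TF.FT
  F...F
  TF..T
  TTFTT
  TTT.T
Step 3: 9 trees catch fire, 7 burn out
  TF.FT
  F...F
  .....
  F...F
  TF.FT
  TTF.T

TF.FT
F...F
.....
F...F
TF.FT
TTF.T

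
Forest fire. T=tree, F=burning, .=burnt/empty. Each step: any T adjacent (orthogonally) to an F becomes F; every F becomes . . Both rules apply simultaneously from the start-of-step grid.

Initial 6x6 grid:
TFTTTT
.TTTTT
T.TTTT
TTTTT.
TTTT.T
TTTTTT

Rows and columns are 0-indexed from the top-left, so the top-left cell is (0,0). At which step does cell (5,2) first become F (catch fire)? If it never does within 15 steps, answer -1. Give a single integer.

Step 1: cell (5,2)='T' (+3 fires, +1 burnt)
Step 2: cell (5,2)='T' (+2 fires, +3 burnt)
Step 3: cell (5,2)='T' (+3 fires, +2 burnt)
Step 4: cell (5,2)='T' (+4 fires, +3 burnt)
Step 5: cell (5,2)='T' (+5 fires, +4 burnt)
Step 6: cell (5,2)='F' (+6 fires, +5 burnt)
  -> target ignites at step 6
Step 7: cell (5,2)='.' (+4 fires, +6 burnt)
Step 8: cell (5,2)='.' (+2 fires, +4 burnt)
Step 9: cell (5,2)='.' (+1 fires, +2 burnt)
Step 10: cell (5,2)='.' (+1 fires, +1 burnt)
Step 11: cell (5,2)='.' (+0 fires, +1 burnt)
  fire out at step 11

6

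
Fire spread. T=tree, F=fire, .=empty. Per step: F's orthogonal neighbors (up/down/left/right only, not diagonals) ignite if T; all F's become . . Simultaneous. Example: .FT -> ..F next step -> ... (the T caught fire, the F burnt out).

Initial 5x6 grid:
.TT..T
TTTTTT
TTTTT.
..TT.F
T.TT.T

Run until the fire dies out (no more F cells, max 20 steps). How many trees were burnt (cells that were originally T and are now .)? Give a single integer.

Answer: 1

Derivation:
Step 1: +1 fires, +1 burnt (F count now 1)
Step 2: +0 fires, +1 burnt (F count now 0)
Fire out after step 2
Initially T: 20, now '.': 11
Total burnt (originally-T cells now '.'): 1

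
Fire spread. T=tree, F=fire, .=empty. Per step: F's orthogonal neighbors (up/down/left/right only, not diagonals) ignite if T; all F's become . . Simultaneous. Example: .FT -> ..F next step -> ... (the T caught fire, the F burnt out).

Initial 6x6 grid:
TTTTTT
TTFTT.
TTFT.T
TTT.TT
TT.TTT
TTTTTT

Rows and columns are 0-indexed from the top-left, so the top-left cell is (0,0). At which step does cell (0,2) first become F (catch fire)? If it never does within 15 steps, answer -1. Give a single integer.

Step 1: cell (0,2)='F' (+6 fires, +2 burnt)
  -> target ignites at step 1
Step 2: cell (0,2)='.' (+6 fires, +6 burnt)
Step 3: cell (0,2)='.' (+4 fires, +6 burnt)
Step 4: cell (0,2)='.' (+3 fires, +4 burnt)
Step 5: cell (0,2)='.' (+2 fires, +3 burnt)
Step 6: cell (0,2)='.' (+1 fires, +2 burnt)
Step 7: cell (0,2)='.' (+2 fires, +1 burnt)
Step 8: cell (0,2)='.' (+2 fires, +2 burnt)
Step 9: cell (0,2)='.' (+2 fires, +2 burnt)
Step 10: cell (0,2)='.' (+1 fires, +2 burnt)
Step 11: cell (0,2)='.' (+1 fires, +1 burnt)
Step 12: cell (0,2)='.' (+0 fires, +1 burnt)
  fire out at step 12

1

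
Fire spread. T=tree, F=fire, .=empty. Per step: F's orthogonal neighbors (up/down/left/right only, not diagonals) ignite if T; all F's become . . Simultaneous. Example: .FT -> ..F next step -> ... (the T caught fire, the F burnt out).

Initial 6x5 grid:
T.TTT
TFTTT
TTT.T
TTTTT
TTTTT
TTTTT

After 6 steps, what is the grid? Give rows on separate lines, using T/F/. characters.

Step 1: 3 trees catch fire, 1 burn out
  T.TTT
  F.FTT
  TFT.T
  TTTTT
  TTTTT
  TTTTT
Step 2: 6 trees catch fire, 3 burn out
  F.FTT
  ...FT
  F.F.T
  TFTTT
  TTTTT
  TTTTT
Step 3: 5 trees catch fire, 6 burn out
  ...FT
  ....F
  ....T
  F.FTT
  TFTTT
  TTTTT
Step 4: 6 trees catch fire, 5 burn out
  ....F
  .....
  ....F
  ...FT
  F.FTT
  TFTTT
Step 5: 4 trees catch fire, 6 burn out
  .....
  .....
  .....
  ....F
  ...FT
  F.FTT
Step 6: 2 trees catch fire, 4 burn out
  .....
  .....
  .....
  .....
  ....F
  ...FT

.....
.....
.....
.....
....F
...FT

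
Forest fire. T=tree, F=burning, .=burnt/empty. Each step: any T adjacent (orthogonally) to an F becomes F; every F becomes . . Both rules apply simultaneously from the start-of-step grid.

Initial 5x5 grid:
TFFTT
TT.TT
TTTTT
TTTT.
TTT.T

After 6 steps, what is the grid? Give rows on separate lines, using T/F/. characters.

Step 1: 3 trees catch fire, 2 burn out
  F..FT
  TF.TT
  TTTTT
  TTTT.
  TTT.T
Step 2: 4 trees catch fire, 3 burn out
  ....F
  F..FT
  TFTTT
  TTTT.
  TTT.T
Step 3: 5 trees catch fire, 4 burn out
  .....
  ....F
  F.FFT
  TFTT.
  TTT.T
Step 4: 5 trees catch fire, 5 burn out
  .....
  .....
  ....F
  F.FF.
  TFT.T
Step 5: 2 trees catch fire, 5 burn out
  .....
  .....
  .....
  .....
  F.F.T
Step 6: 0 trees catch fire, 2 burn out
  .....
  .....
  .....
  .....
  ....T

.....
.....
.....
.....
....T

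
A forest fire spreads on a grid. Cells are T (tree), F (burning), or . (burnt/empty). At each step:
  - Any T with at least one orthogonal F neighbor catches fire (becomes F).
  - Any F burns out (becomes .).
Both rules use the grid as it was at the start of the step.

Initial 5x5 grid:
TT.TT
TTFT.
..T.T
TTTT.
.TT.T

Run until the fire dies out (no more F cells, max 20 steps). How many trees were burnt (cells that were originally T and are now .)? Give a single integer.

Step 1: +3 fires, +1 burnt (F count now 3)
Step 2: +4 fires, +3 burnt (F count now 4)
Step 3: +5 fires, +4 burnt (F count now 5)
Step 4: +2 fires, +5 burnt (F count now 2)
Step 5: +0 fires, +2 burnt (F count now 0)
Fire out after step 5
Initially T: 16, now '.': 23
Total burnt (originally-T cells now '.'): 14

Answer: 14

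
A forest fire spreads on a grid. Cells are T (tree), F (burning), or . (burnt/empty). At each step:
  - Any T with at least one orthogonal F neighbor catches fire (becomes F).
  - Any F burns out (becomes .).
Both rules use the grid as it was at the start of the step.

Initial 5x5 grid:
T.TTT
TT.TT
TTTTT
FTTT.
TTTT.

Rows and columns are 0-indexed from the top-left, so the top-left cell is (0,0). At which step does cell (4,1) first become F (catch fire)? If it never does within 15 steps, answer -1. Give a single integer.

Step 1: cell (4,1)='T' (+3 fires, +1 burnt)
Step 2: cell (4,1)='F' (+4 fires, +3 burnt)
  -> target ignites at step 2
Step 3: cell (4,1)='.' (+5 fires, +4 burnt)
Step 4: cell (4,1)='.' (+2 fires, +5 burnt)
Step 5: cell (4,1)='.' (+2 fires, +2 burnt)
Step 6: cell (4,1)='.' (+2 fires, +2 burnt)
Step 7: cell (4,1)='.' (+2 fires, +2 burnt)
Step 8: cell (4,1)='.' (+0 fires, +2 burnt)
  fire out at step 8

2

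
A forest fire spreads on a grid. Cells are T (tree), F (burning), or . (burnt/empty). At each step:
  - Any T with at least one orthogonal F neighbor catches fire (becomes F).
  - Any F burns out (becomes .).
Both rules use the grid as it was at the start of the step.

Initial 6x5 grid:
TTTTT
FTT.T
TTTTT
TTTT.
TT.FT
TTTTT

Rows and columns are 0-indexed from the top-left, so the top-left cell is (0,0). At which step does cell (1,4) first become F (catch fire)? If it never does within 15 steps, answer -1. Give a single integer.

Step 1: cell (1,4)='T' (+6 fires, +2 burnt)
Step 2: cell (1,4)='T' (+8 fires, +6 burnt)
Step 3: cell (1,4)='T' (+6 fires, +8 burnt)
Step 4: cell (1,4)='F' (+4 fires, +6 burnt)
  -> target ignites at step 4
Step 5: cell (1,4)='.' (+1 fires, +4 burnt)
Step 6: cell (1,4)='.' (+0 fires, +1 burnt)
  fire out at step 6

4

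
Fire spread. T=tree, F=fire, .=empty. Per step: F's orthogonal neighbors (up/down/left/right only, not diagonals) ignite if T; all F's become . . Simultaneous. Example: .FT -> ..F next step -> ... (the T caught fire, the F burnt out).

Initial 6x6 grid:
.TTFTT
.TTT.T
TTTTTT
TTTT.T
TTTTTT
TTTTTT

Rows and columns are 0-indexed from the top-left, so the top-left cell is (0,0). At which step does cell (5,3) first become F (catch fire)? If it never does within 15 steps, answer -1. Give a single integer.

Step 1: cell (5,3)='T' (+3 fires, +1 burnt)
Step 2: cell (5,3)='T' (+4 fires, +3 burnt)
Step 3: cell (5,3)='T' (+5 fires, +4 burnt)
Step 4: cell (5,3)='T' (+4 fires, +5 burnt)
Step 5: cell (5,3)='F' (+6 fires, +4 burnt)
  -> target ignites at step 5
Step 6: cell (5,3)='.' (+5 fires, +6 burnt)
Step 7: cell (5,3)='.' (+3 fires, +5 burnt)
Step 8: cell (5,3)='.' (+1 fires, +3 burnt)
Step 9: cell (5,3)='.' (+0 fires, +1 burnt)
  fire out at step 9

5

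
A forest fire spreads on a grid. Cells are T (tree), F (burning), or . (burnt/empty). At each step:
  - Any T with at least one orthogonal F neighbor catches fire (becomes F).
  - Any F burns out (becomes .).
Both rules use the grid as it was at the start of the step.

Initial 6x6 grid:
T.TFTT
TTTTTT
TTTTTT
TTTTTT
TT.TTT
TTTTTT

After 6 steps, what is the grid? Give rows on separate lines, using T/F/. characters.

Step 1: 3 trees catch fire, 1 burn out
  T.F.FT
  TTTFTT
  TTTTTT
  TTTTTT
  TT.TTT
  TTTTTT
Step 2: 4 trees catch fire, 3 burn out
  T....F
  TTF.FT
  TTTFTT
  TTTTTT
  TT.TTT
  TTTTTT
Step 3: 5 trees catch fire, 4 burn out
  T.....
  TF...F
  TTF.FT
  TTTFTT
  TT.TTT
  TTTTTT
Step 4: 6 trees catch fire, 5 burn out
  T.....
  F.....
  TF...F
  TTF.FT
  TT.FTT
  TTTTTT
Step 5: 6 trees catch fire, 6 burn out
  F.....
  ......
  F.....
  TF...F
  TT..FT
  TTTFTT
Step 6: 5 trees catch fire, 6 burn out
  ......
  ......
  ......
  F.....
  TF...F
  TTF.FT

......
......
......
F.....
TF...F
TTF.FT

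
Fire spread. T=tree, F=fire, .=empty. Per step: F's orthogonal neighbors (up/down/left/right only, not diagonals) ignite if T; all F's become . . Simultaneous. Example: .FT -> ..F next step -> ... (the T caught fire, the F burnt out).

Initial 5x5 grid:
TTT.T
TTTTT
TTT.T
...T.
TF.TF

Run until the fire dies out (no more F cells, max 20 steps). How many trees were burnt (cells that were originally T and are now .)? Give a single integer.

Answer: 3

Derivation:
Step 1: +2 fires, +2 burnt (F count now 2)
Step 2: +1 fires, +2 burnt (F count now 1)
Step 3: +0 fires, +1 burnt (F count now 0)
Fire out after step 3
Initially T: 16, now '.': 12
Total burnt (originally-T cells now '.'): 3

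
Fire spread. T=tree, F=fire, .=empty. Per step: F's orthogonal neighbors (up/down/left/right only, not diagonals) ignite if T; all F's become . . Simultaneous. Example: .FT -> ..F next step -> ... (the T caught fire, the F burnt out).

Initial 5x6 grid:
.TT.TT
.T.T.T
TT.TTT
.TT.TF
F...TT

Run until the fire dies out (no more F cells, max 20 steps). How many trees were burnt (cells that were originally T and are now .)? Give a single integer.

Answer: 10

Derivation:
Step 1: +3 fires, +2 burnt (F count now 3)
Step 2: +3 fires, +3 burnt (F count now 3)
Step 3: +2 fires, +3 burnt (F count now 2)
Step 4: +2 fires, +2 burnt (F count now 2)
Step 5: +0 fires, +2 burnt (F count now 0)
Fire out after step 5
Initially T: 17, now '.': 23
Total burnt (originally-T cells now '.'): 10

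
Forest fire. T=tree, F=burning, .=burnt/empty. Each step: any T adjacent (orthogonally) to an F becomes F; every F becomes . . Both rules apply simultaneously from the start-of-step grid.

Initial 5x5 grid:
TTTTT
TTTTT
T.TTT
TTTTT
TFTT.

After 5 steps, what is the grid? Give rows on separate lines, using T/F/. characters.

Step 1: 3 trees catch fire, 1 burn out
  TTTTT
  TTTTT
  T.TTT
  TFTTT
  F.FT.
Step 2: 3 trees catch fire, 3 burn out
  TTTTT
  TTTTT
  T.TTT
  F.FTT
  ...F.
Step 3: 3 trees catch fire, 3 burn out
  TTTTT
  TTTTT
  F.FTT
  ...FT
  .....
Step 4: 4 trees catch fire, 3 burn out
  TTTTT
  FTFTT
  ...FT
  ....F
  .....
Step 5: 5 trees catch fire, 4 burn out
  FTFTT
  .F.FT
  ....F
  .....
  .....

FTFTT
.F.FT
....F
.....
.....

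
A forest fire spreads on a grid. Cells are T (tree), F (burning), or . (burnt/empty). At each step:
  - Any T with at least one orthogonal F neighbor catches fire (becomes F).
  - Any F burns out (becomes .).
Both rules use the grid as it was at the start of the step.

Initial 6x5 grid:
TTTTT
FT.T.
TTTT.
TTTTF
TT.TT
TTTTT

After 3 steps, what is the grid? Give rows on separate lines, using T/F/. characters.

Step 1: 5 trees catch fire, 2 burn out
  FTTTT
  .F.T.
  FTTT.
  TTTF.
  TT.TF
  TTTTT
Step 2: 7 trees catch fire, 5 burn out
  .FTTT
  ...T.
  .FTF.
  FTF..
  TT.F.
  TTTTF
Step 3: 6 trees catch fire, 7 burn out
  ..FTT
  ...F.
  ..F..
  .F...
  FT...
  TTTF.

..FTT
...F.
..F..
.F...
FT...
TTTF.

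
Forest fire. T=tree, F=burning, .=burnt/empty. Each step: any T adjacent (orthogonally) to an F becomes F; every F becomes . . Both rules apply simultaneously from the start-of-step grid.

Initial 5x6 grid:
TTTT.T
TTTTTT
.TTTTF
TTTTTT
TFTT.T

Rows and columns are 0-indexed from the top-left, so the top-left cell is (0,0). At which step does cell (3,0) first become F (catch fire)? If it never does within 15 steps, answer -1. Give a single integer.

Step 1: cell (3,0)='T' (+6 fires, +2 burnt)
Step 2: cell (3,0)='F' (+9 fires, +6 burnt)
  -> target ignites at step 2
Step 3: cell (3,0)='.' (+4 fires, +9 burnt)
Step 4: cell (3,0)='.' (+4 fires, +4 burnt)
Step 5: cell (3,0)='.' (+2 fires, +4 burnt)
Step 6: cell (3,0)='.' (+0 fires, +2 burnt)
  fire out at step 6

2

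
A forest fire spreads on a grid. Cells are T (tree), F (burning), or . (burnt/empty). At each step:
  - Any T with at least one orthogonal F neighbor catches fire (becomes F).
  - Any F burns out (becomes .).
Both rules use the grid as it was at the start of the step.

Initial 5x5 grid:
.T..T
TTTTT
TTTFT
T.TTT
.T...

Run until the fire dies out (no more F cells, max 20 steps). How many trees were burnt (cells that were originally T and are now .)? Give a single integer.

Step 1: +4 fires, +1 burnt (F count now 4)
Step 2: +5 fires, +4 burnt (F count now 5)
Step 3: +3 fires, +5 burnt (F count now 3)
Step 4: +3 fires, +3 burnt (F count now 3)
Step 5: +0 fires, +3 burnt (F count now 0)
Fire out after step 5
Initially T: 16, now '.': 24
Total burnt (originally-T cells now '.'): 15

Answer: 15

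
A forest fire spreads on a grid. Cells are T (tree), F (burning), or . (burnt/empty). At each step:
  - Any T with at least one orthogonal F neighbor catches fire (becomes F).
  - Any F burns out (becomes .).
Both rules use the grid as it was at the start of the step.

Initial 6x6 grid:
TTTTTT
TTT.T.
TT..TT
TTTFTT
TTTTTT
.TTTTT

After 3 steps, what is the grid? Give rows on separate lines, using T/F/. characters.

Step 1: 3 trees catch fire, 1 burn out
  TTTTTT
  TTT.T.
  TT..TT
  TTF.FT
  TTTFTT
  .TTTTT
Step 2: 6 trees catch fire, 3 burn out
  TTTTTT
  TTT.T.
  TT..FT
  TF...F
  TTF.FT
  .TTFTT
Step 3: 8 trees catch fire, 6 burn out
  TTTTTT
  TTT.F.
  TF...F
  F.....
  TF...F
  .TF.FT

TTTTTT
TTT.F.
TF...F
F.....
TF...F
.TF.FT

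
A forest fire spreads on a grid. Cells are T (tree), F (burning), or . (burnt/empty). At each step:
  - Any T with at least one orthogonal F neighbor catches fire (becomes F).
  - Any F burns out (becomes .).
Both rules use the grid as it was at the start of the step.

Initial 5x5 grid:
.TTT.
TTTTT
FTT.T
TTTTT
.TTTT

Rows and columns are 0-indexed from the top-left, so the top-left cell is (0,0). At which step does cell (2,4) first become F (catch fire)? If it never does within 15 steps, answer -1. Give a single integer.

Step 1: cell (2,4)='T' (+3 fires, +1 burnt)
Step 2: cell (2,4)='T' (+3 fires, +3 burnt)
Step 3: cell (2,4)='T' (+4 fires, +3 burnt)
Step 4: cell (2,4)='T' (+4 fires, +4 burnt)
Step 5: cell (2,4)='T' (+4 fires, +4 burnt)
Step 6: cell (2,4)='F' (+2 fires, +4 burnt)
  -> target ignites at step 6
Step 7: cell (2,4)='.' (+0 fires, +2 burnt)
  fire out at step 7

6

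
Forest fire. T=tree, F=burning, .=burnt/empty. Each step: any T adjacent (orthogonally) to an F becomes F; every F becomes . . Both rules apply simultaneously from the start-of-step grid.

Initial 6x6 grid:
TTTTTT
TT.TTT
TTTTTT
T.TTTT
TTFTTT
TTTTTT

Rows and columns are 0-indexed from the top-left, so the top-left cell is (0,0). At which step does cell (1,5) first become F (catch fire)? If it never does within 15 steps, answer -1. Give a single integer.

Step 1: cell (1,5)='T' (+4 fires, +1 burnt)
Step 2: cell (1,5)='T' (+6 fires, +4 burnt)
Step 3: cell (1,5)='T' (+7 fires, +6 burnt)
Step 4: cell (1,5)='T' (+6 fires, +7 burnt)
Step 5: cell (1,5)='T' (+5 fires, +6 burnt)
Step 6: cell (1,5)='F' (+4 fires, +5 burnt)
  -> target ignites at step 6
Step 7: cell (1,5)='.' (+1 fires, +4 burnt)
Step 8: cell (1,5)='.' (+0 fires, +1 burnt)
  fire out at step 8

6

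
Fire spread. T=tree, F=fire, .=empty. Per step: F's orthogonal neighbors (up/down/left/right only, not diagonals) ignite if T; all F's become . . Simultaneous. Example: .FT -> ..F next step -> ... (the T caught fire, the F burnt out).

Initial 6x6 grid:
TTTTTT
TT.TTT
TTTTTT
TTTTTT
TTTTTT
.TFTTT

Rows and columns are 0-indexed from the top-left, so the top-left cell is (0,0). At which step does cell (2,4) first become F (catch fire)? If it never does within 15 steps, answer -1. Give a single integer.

Step 1: cell (2,4)='T' (+3 fires, +1 burnt)
Step 2: cell (2,4)='T' (+4 fires, +3 burnt)
Step 3: cell (2,4)='T' (+6 fires, +4 burnt)
Step 4: cell (2,4)='T' (+5 fires, +6 burnt)
Step 5: cell (2,4)='F' (+5 fires, +5 burnt)
  -> target ignites at step 5
Step 6: cell (2,4)='.' (+5 fires, +5 burnt)
Step 7: cell (2,4)='.' (+4 fires, +5 burnt)
Step 8: cell (2,4)='.' (+1 fires, +4 burnt)
Step 9: cell (2,4)='.' (+0 fires, +1 burnt)
  fire out at step 9

5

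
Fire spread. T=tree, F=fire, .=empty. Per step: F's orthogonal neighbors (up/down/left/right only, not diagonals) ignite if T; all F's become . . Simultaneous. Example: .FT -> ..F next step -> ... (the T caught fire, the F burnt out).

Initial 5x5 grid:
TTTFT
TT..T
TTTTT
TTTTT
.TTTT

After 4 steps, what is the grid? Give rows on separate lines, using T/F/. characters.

Step 1: 2 trees catch fire, 1 burn out
  TTF.F
  TT..T
  TTTTT
  TTTTT
  .TTTT
Step 2: 2 trees catch fire, 2 burn out
  TF...
  TT..F
  TTTTT
  TTTTT
  .TTTT
Step 3: 3 trees catch fire, 2 burn out
  F....
  TF...
  TTTTF
  TTTTT
  .TTTT
Step 4: 4 trees catch fire, 3 burn out
  .....
  F....
  TFTF.
  TTTTF
  .TTTT

.....
F....
TFTF.
TTTTF
.TTTT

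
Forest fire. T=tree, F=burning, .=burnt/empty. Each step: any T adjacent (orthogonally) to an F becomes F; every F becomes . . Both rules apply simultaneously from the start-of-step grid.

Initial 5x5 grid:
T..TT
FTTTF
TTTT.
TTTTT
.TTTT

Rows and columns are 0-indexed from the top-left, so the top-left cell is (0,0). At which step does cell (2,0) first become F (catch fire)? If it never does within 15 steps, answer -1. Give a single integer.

Step 1: cell (2,0)='F' (+5 fires, +2 burnt)
  -> target ignites at step 1
Step 2: cell (2,0)='.' (+5 fires, +5 burnt)
Step 3: cell (2,0)='.' (+3 fires, +5 burnt)
Step 4: cell (2,0)='.' (+4 fires, +3 burnt)
Step 5: cell (2,0)='.' (+2 fires, +4 burnt)
Step 6: cell (2,0)='.' (+0 fires, +2 burnt)
  fire out at step 6

1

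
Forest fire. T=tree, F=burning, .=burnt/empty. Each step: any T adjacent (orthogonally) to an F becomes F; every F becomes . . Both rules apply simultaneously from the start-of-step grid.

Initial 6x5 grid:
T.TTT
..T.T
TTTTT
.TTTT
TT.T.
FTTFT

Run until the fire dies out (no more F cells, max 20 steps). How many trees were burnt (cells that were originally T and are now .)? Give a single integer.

Answer: 20

Derivation:
Step 1: +5 fires, +2 burnt (F count now 5)
Step 2: +2 fires, +5 burnt (F count now 2)
Step 3: +4 fires, +2 burnt (F count now 4)
Step 4: +3 fires, +4 burnt (F count now 3)
Step 5: +3 fires, +3 burnt (F count now 3)
Step 6: +2 fires, +3 burnt (F count now 2)
Step 7: +1 fires, +2 burnt (F count now 1)
Step 8: +0 fires, +1 burnt (F count now 0)
Fire out after step 8
Initially T: 21, now '.': 29
Total burnt (originally-T cells now '.'): 20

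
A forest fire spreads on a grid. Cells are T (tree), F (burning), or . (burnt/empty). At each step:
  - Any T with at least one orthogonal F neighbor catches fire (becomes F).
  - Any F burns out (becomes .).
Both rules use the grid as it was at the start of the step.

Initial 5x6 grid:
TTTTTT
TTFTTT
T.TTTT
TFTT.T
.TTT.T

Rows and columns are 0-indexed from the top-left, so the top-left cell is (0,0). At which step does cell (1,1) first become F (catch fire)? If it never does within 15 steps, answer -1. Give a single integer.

Step 1: cell (1,1)='F' (+7 fires, +2 burnt)
  -> target ignites at step 1
Step 2: cell (1,1)='.' (+8 fires, +7 burnt)
Step 3: cell (1,1)='.' (+5 fires, +8 burnt)
Step 4: cell (1,1)='.' (+2 fires, +5 burnt)
Step 5: cell (1,1)='.' (+1 fires, +2 burnt)
Step 6: cell (1,1)='.' (+1 fires, +1 burnt)
Step 7: cell (1,1)='.' (+0 fires, +1 burnt)
  fire out at step 7

1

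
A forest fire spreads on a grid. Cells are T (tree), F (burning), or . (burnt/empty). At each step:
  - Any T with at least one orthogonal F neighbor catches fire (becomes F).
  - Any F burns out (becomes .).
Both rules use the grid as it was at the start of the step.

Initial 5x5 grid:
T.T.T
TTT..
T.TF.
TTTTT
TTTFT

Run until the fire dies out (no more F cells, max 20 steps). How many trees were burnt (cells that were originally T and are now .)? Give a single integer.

Step 1: +4 fires, +2 burnt (F count now 4)
Step 2: +4 fires, +4 burnt (F count now 4)
Step 3: +4 fires, +4 burnt (F count now 4)
Step 4: +2 fires, +4 burnt (F count now 2)
Step 5: +2 fires, +2 burnt (F count now 2)
Step 6: +0 fires, +2 burnt (F count now 0)
Fire out after step 6
Initially T: 17, now '.': 24
Total burnt (originally-T cells now '.'): 16

Answer: 16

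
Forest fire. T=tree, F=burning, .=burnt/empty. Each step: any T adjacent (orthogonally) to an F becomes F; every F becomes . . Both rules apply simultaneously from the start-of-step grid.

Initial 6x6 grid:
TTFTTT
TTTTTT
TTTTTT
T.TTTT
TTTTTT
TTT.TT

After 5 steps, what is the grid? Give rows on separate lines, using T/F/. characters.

Step 1: 3 trees catch fire, 1 burn out
  TF.FTT
  TTFTTT
  TTTTTT
  T.TTTT
  TTTTTT
  TTT.TT
Step 2: 5 trees catch fire, 3 burn out
  F...FT
  TF.FTT
  TTFTTT
  T.TTTT
  TTTTTT
  TTT.TT
Step 3: 6 trees catch fire, 5 burn out
  .....F
  F...FT
  TF.FTT
  T.FTTT
  TTTTTT
  TTT.TT
Step 4: 5 trees catch fire, 6 burn out
  ......
  .....F
  F...FT
  T..FTT
  TTFTTT
  TTT.TT
Step 5: 6 trees catch fire, 5 burn out
  ......
  ......
  .....F
  F...FT
  TF.FTT
  TTF.TT

......
......
.....F
F...FT
TF.FTT
TTF.TT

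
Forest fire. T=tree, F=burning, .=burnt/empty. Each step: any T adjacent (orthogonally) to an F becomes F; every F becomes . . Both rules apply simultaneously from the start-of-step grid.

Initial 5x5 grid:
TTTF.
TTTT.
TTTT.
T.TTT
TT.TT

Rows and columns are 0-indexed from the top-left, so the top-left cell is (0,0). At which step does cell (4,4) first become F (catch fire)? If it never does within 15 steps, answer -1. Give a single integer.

Step 1: cell (4,4)='T' (+2 fires, +1 burnt)
Step 2: cell (4,4)='T' (+3 fires, +2 burnt)
Step 3: cell (4,4)='T' (+4 fires, +3 burnt)
Step 4: cell (4,4)='T' (+5 fires, +4 burnt)
Step 5: cell (4,4)='F' (+2 fires, +5 burnt)
  -> target ignites at step 5
Step 6: cell (4,4)='.' (+1 fires, +2 burnt)
Step 7: cell (4,4)='.' (+1 fires, +1 burnt)
Step 8: cell (4,4)='.' (+1 fires, +1 burnt)
Step 9: cell (4,4)='.' (+0 fires, +1 burnt)
  fire out at step 9

5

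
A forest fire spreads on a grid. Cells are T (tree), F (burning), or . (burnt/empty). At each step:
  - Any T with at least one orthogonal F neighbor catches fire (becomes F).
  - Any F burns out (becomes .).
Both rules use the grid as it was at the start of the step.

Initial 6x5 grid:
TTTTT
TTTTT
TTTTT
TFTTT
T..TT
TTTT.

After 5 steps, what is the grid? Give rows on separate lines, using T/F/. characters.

Step 1: 3 trees catch fire, 1 burn out
  TTTTT
  TTTTT
  TFTTT
  F.FTT
  T..TT
  TTTT.
Step 2: 5 trees catch fire, 3 burn out
  TTTTT
  TFTTT
  F.FTT
  ...FT
  F..TT
  TTTT.
Step 3: 7 trees catch fire, 5 burn out
  TFTTT
  F.FTT
  ...FT
  ....F
  ...FT
  FTTT.
Step 4: 7 trees catch fire, 7 burn out
  F.FTT
  ...FT
  ....F
  .....
  ....F
  .FTF.
Step 5: 3 trees catch fire, 7 burn out
  ...FT
  ....F
  .....
  .....
  .....
  ..F..

...FT
....F
.....
.....
.....
..F..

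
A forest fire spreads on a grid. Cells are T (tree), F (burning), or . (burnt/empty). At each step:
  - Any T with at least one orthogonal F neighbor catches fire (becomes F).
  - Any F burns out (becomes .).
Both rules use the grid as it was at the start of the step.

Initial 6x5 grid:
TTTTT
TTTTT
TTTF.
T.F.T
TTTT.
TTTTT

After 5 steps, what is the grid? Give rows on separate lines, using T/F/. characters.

Step 1: 3 trees catch fire, 2 burn out
  TTTTT
  TTTFT
  TTF..
  T...T
  TTFT.
  TTTTT
Step 2: 7 trees catch fire, 3 burn out
  TTTFT
  TTF.F
  TF...
  T...T
  TF.F.
  TTFTT
Step 3: 7 trees catch fire, 7 burn out
  TTF.F
  TF...
  F....
  T...T
  F....
  TF.FT
Step 4: 5 trees catch fire, 7 burn out
  TF...
  F....
  .....
  F...T
  .....
  F...F
Step 5: 1 trees catch fire, 5 burn out
  F....
  .....
  .....
  ....T
  .....
  .....

F....
.....
.....
....T
.....
.....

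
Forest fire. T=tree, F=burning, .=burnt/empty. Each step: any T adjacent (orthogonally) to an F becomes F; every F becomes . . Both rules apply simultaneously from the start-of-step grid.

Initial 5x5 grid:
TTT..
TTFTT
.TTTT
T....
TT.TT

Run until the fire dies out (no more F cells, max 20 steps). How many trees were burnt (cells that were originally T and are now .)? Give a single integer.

Step 1: +4 fires, +1 burnt (F count now 4)
Step 2: +5 fires, +4 burnt (F count now 5)
Step 3: +2 fires, +5 burnt (F count now 2)
Step 4: +0 fires, +2 burnt (F count now 0)
Fire out after step 4
Initially T: 16, now '.': 20
Total burnt (originally-T cells now '.'): 11

Answer: 11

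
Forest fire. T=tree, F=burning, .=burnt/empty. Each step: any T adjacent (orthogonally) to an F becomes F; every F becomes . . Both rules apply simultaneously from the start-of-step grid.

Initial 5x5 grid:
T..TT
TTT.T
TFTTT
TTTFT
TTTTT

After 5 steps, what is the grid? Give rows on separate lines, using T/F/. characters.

Step 1: 8 trees catch fire, 2 burn out
  T..TT
  TFT.T
  F.FFT
  TFF.F
  TTTFT
Step 2: 7 trees catch fire, 8 burn out
  T..TT
  F.F.T
  ....F
  F....
  TFF.F
Step 3: 3 trees catch fire, 7 burn out
  F..TT
  ....F
  .....
  .....
  F....
Step 4: 1 trees catch fire, 3 burn out
  ...TF
  .....
  .....
  .....
  .....
Step 5: 1 trees catch fire, 1 burn out
  ...F.
  .....
  .....
  .....
  .....

...F.
.....
.....
.....
.....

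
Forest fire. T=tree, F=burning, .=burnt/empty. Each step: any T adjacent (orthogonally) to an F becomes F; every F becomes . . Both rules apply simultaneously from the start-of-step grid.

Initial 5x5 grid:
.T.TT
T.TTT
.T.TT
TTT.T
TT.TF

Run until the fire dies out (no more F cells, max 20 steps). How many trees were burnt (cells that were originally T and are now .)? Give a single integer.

Answer: 9

Derivation:
Step 1: +2 fires, +1 burnt (F count now 2)
Step 2: +1 fires, +2 burnt (F count now 1)
Step 3: +2 fires, +1 burnt (F count now 2)
Step 4: +2 fires, +2 burnt (F count now 2)
Step 5: +2 fires, +2 burnt (F count now 2)
Step 6: +0 fires, +2 burnt (F count now 0)
Fire out after step 6
Initially T: 17, now '.': 17
Total burnt (originally-T cells now '.'): 9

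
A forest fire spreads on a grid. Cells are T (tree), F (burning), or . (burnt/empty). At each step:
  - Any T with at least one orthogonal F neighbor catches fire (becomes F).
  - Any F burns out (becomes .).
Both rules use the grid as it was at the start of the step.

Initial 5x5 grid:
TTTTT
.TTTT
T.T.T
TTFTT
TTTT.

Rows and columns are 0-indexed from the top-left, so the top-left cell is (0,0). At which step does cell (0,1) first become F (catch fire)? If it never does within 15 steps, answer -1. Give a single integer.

Step 1: cell (0,1)='T' (+4 fires, +1 burnt)
Step 2: cell (0,1)='T' (+5 fires, +4 burnt)
Step 3: cell (0,1)='T' (+6 fires, +5 burnt)
Step 4: cell (0,1)='F' (+3 fires, +6 burnt)
  -> target ignites at step 4
Step 5: cell (0,1)='.' (+2 fires, +3 burnt)
Step 6: cell (0,1)='.' (+0 fires, +2 burnt)
  fire out at step 6

4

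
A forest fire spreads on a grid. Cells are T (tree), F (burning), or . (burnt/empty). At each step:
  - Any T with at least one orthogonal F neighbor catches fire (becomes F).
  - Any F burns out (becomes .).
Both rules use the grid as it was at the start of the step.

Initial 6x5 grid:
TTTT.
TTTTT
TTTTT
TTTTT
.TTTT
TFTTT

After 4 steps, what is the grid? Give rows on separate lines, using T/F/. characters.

Step 1: 3 trees catch fire, 1 burn out
  TTTT.
  TTTTT
  TTTTT
  TTTTT
  .FTTT
  F.FTT
Step 2: 3 trees catch fire, 3 burn out
  TTTT.
  TTTTT
  TTTTT
  TFTTT
  ..FTT
  ...FT
Step 3: 5 trees catch fire, 3 burn out
  TTTT.
  TTTTT
  TFTTT
  F.FTT
  ...FT
  ....F
Step 4: 5 trees catch fire, 5 burn out
  TTTT.
  TFTTT
  F.FTT
  ...FT
  ....F
  .....

TTTT.
TFTTT
F.FTT
...FT
....F
.....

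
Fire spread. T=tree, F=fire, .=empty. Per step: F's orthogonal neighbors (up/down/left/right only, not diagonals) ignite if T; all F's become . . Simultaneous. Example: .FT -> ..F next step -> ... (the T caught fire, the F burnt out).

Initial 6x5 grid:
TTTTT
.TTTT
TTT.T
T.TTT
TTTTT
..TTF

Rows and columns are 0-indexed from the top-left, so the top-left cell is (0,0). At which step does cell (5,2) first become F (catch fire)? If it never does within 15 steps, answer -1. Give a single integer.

Step 1: cell (5,2)='T' (+2 fires, +1 burnt)
Step 2: cell (5,2)='F' (+3 fires, +2 burnt)
  -> target ignites at step 2
Step 3: cell (5,2)='.' (+3 fires, +3 burnt)
Step 4: cell (5,2)='.' (+3 fires, +3 burnt)
Step 5: cell (5,2)='.' (+4 fires, +3 burnt)
Step 6: cell (5,2)='.' (+4 fires, +4 burnt)
Step 7: cell (5,2)='.' (+3 fires, +4 burnt)
Step 8: cell (5,2)='.' (+1 fires, +3 burnt)
Step 9: cell (5,2)='.' (+1 fires, +1 burnt)
Step 10: cell (5,2)='.' (+0 fires, +1 burnt)
  fire out at step 10

2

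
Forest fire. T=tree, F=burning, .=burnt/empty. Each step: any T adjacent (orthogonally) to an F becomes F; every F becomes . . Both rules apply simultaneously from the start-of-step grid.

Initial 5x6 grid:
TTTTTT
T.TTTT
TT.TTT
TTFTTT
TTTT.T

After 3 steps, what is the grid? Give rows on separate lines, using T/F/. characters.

Step 1: 3 trees catch fire, 1 burn out
  TTTTTT
  T.TTTT
  TT.TTT
  TF.FTT
  TTFT.T
Step 2: 6 trees catch fire, 3 burn out
  TTTTTT
  T.TTTT
  TF.FTT
  F...FT
  TF.F.T
Step 3: 5 trees catch fire, 6 burn out
  TTTTTT
  T.TFTT
  F...FT
  .....F
  F....T

TTTTTT
T.TFTT
F...FT
.....F
F....T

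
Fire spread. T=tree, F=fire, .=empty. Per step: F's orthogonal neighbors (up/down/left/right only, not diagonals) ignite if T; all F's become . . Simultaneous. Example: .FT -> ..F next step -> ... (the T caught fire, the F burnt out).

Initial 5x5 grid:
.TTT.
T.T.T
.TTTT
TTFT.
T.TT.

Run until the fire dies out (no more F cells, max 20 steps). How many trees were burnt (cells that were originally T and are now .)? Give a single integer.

Step 1: +4 fires, +1 burnt (F count now 4)
Step 2: +5 fires, +4 burnt (F count now 5)
Step 3: +3 fires, +5 burnt (F count now 3)
Step 4: +3 fires, +3 burnt (F count now 3)
Step 5: +0 fires, +3 burnt (F count now 0)
Fire out after step 5
Initially T: 16, now '.': 24
Total burnt (originally-T cells now '.'): 15

Answer: 15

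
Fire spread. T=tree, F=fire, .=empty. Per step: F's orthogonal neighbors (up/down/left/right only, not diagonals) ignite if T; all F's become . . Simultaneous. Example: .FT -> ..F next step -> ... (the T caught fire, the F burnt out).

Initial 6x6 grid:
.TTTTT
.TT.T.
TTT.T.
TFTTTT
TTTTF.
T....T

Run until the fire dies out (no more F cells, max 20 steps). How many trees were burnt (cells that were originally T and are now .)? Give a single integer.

Step 1: +6 fires, +2 burnt (F count now 6)
Step 2: +8 fires, +6 burnt (F count now 8)
Step 3: +4 fires, +8 burnt (F count now 4)
Step 4: +2 fires, +4 burnt (F count now 2)
Step 5: +2 fires, +2 burnt (F count now 2)
Step 6: +0 fires, +2 burnt (F count now 0)
Fire out after step 6
Initially T: 23, now '.': 35
Total burnt (originally-T cells now '.'): 22

Answer: 22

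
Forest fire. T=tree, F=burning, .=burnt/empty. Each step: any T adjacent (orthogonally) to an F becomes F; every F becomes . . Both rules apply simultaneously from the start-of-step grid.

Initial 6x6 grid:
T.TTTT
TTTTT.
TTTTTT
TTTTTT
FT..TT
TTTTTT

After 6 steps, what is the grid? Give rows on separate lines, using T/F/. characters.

Step 1: 3 trees catch fire, 1 burn out
  T.TTTT
  TTTTT.
  TTTTTT
  FTTTTT
  .F..TT
  FTTTTT
Step 2: 3 trees catch fire, 3 burn out
  T.TTTT
  TTTTT.
  FTTTTT
  .FTTTT
  ....TT
  .FTTTT
Step 3: 4 trees catch fire, 3 burn out
  T.TTTT
  FTTTT.
  .FTTTT
  ..FTTT
  ....TT
  ..FTTT
Step 4: 5 trees catch fire, 4 burn out
  F.TTTT
  .FTTT.
  ..FTTT
  ...FTT
  ....TT
  ...FTT
Step 5: 4 trees catch fire, 5 burn out
  ..TTTT
  ..FTT.
  ...FTT
  ....FT
  ....TT
  ....FT
Step 6: 6 trees catch fire, 4 burn out
  ..FTTT
  ...FT.
  ....FT
  .....F
  ....FT
  .....F

..FTTT
...FT.
....FT
.....F
....FT
.....F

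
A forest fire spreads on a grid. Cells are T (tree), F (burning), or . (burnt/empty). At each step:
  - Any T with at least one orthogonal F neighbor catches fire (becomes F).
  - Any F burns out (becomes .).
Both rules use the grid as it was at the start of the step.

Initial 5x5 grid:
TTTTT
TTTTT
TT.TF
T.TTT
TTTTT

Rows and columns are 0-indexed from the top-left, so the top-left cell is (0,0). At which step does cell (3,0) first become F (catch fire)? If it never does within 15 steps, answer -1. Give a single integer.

Step 1: cell (3,0)='T' (+3 fires, +1 burnt)
Step 2: cell (3,0)='T' (+4 fires, +3 burnt)
Step 3: cell (3,0)='T' (+4 fires, +4 burnt)
Step 4: cell (3,0)='T' (+3 fires, +4 burnt)
Step 5: cell (3,0)='T' (+4 fires, +3 burnt)
Step 6: cell (3,0)='T' (+3 fires, +4 burnt)
Step 7: cell (3,0)='F' (+1 fires, +3 burnt)
  -> target ignites at step 7
Step 8: cell (3,0)='.' (+0 fires, +1 burnt)
  fire out at step 8

7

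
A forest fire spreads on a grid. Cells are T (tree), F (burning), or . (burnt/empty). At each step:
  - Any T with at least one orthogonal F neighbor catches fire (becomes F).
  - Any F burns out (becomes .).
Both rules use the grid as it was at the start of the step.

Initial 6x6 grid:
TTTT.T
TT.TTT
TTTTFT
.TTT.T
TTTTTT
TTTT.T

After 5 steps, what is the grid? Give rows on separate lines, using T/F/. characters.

Step 1: 3 trees catch fire, 1 burn out
  TTTT.T
  TT.TFT
  TTTF.F
  .TTT.T
  TTTTTT
  TTTT.T
Step 2: 5 trees catch fire, 3 burn out
  TTTT.T
  TT.F.F
  TTF...
  .TTF.F
  TTTTTT
  TTTT.T
Step 3: 6 trees catch fire, 5 burn out
  TTTF.F
  TT....
  TF....
  .TF...
  TTTFTF
  TTTT.T
Step 4: 8 trees catch fire, 6 burn out
  TTF...
  TF....
  F.....
  .F....
  TTF.F.
  TTTF.F
Step 5: 4 trees catch fire, 8 burn out
  TF....
  F.....
  ......
  ......
  TF....
  TTF...

TF....
F.....
......
......
TF....
TTF...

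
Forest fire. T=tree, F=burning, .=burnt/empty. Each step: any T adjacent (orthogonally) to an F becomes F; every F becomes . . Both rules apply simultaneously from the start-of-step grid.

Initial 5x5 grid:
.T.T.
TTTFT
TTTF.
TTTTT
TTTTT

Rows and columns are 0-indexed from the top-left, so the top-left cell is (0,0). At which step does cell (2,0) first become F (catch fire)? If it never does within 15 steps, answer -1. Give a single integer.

Step 1: cell (2,0)='T' (+5 fires, +2 burnt)
Step 2: cell (2,0)='T' (+5 fires, +5 burnt)
Step 3: cell (2,0)='F' (+6 fires, +5 burnt)
  -> target ignites at step 3
Step 4: cell (2,0)='.' (+2 fires, +6 burnt)
Step 5: cell (2,0)='.' (+1 fires, +2 burnt)
Step 6: cell (2,0)='.' (+0 fires, +1 burnt)
  fire out at step 6

3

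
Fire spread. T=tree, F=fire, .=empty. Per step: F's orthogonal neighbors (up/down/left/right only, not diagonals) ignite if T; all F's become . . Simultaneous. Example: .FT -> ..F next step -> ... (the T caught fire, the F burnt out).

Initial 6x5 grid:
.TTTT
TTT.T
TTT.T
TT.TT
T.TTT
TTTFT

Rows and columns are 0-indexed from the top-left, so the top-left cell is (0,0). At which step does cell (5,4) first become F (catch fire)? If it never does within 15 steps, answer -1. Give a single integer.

Step 1: cell (5,4)='F' (+3 fires, +1 burnt)
  -> target ignites at step 1
Step 2: cell (5,4)='.' (+4 fires, +3 burnt)
Step 3: cell (5,4)='.' (+2 fires, +4 burnt)
Step 4: cell (5,4)='.' (+2 fires, +2 burnt)
Step 5: cell (5,4)='.' (+2 fires, +2 burnt)
Step 6: cell (5,4)='.' (+3 fires, +2 burnt)
Step 7: cell (5,4)='.' (+3 fires, +3 burnt)
Step 8: cell (5,4)='.' (+3 fires, +3 burnt)
Step 9: cell (5,4)='.' (+2 fires, +3 burnt)
Step 10: cell (5,4)='.' (+0 fires, +2 burnt)
  fire out at step 10

1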